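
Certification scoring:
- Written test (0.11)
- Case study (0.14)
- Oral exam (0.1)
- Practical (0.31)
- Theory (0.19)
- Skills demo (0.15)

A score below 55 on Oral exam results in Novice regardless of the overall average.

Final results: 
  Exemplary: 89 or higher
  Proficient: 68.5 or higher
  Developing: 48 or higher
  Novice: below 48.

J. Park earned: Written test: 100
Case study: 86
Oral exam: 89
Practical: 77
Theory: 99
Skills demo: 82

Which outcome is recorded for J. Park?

Oral exam score 89 ≥ 55: minimum met.
Weighted total:
  Written test 100 × 0.11 = 11
  Case study 86 × 0.14 = 12.04
  Oral exam 89 × 0.1 = 8.9
  Practical 77 × 0.31 = 23.87
  Theory 99 × 0.19 = 18.81
  Skills demo 82 × 0.15 = 12.3
Sum = 86.92
86.92 is ≥ 68.5 and < 89 → Proficient

Proficient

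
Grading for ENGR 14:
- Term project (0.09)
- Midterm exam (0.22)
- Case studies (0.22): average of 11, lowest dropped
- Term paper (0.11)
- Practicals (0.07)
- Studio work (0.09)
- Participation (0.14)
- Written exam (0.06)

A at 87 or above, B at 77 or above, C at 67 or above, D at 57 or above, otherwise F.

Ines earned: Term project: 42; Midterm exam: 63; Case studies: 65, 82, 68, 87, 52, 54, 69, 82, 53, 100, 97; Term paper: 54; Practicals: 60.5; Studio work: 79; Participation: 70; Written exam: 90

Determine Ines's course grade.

Case studies: drop 52 → average of remaining 10 = 757/10 = 75.7
Weighted total:
  Term project 42 × 0.09 = 3.78
  Midterm exam 63 × 0.22 = 13.86
  Case studies 75.7 × 0.22 = 16.654
  Term paper 54 × 0.11 = 5.94
  Practicals 60.5 × 0.07 = 4.235
  Studio work 79 × 0.09 = 7.11
  Participation 70 × 0.14 = 9.8
  Written exam 90 × 0.06 = 5.4
Sum = 66.779
66.779 is ≥ 57 and < 67 → D

D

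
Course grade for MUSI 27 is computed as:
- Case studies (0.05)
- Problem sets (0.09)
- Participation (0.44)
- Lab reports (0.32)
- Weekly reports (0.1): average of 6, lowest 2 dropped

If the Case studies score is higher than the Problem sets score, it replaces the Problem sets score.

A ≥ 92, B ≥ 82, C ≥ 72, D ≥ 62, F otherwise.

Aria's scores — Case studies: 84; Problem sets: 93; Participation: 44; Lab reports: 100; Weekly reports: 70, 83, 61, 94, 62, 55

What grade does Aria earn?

Weekly reports: drop 55, 61 → average of remaining 4 = 309/4 = 77.25
Case studies (84) ≤ Problem sets (93), so Problem sets stays at 93.
Weighted total:
  Case studies 84 × 0.05 = 4.2
  Problem sets 93 × 0.09 = 8.37
  Participation 44 × 0.44 = 19.36
  Lab reports 100 × 0.32 = 32
  Weekly reports 77.25 × 0.1 = 7.725
Sum = 71.655
71.655 is ≥ 62 and < 72 → D

D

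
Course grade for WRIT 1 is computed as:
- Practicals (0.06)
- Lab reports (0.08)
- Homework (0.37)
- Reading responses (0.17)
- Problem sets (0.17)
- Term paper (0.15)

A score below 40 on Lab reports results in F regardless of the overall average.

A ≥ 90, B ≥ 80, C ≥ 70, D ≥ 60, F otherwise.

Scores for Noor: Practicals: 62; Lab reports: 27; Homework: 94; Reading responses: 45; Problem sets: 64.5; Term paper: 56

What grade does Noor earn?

Lab reports score 27 < 40: minimum not met.
Weighted total:
  Practicals 62 × 0.06 = 3.72
  Lab reports 27 × 0.08 = 2.16
  Homework 94 × 0.37 = 34.78
  Reading responses 45 × 0.17 = 7.65
  Problem sets 64.5 × 0.17 = 10.965
  Term paper 56 × 0.15 = 8.4
Sum = 67.675
Because the Lab reports minimum was not met, the result is F.

F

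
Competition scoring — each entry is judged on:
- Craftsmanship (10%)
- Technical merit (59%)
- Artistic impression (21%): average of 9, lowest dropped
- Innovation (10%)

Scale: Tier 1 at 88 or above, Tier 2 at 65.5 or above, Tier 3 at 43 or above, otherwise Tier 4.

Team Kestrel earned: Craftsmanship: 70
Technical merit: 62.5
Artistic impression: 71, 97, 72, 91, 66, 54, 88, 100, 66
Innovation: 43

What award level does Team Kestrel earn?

Tier 3

Artistic impression: drop 54 → average of remaining 8 = 651/8 = 81.375
Weighted total:
  Craftsmanship 70 × 0.1 = 7
  Technical merit 62.5 × 0.59 = 36.875
  Artistic impression 81.375 × 0.21 = 17.08875
  Innovation 43 × 0.1 = 4.3
Sum = 65.26375
65.26375 is ≥ 43 and < 65.5 → Tier 3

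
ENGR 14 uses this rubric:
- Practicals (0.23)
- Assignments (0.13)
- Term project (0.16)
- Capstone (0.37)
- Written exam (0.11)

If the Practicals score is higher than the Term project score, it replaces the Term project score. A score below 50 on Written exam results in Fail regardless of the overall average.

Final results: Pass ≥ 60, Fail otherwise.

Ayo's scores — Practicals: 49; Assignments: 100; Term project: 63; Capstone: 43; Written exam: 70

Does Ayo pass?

Practicals (49) ≤ Term project (63), so Term project stays at 63.
Written exam score 70 ≥ 50: minimum met.
Weighted total:
  Practicals 49 × 0.23 = 11.27
  Assignments 100 × 0.13 = 13
  Term project 63 × 0.16 = 10.08
  Capstone 43 × 0.37 = 15.91
  Written exam 70 × 0.11 = 7.7
Sum = 57.96
57.96 < 60 → Fail

Fail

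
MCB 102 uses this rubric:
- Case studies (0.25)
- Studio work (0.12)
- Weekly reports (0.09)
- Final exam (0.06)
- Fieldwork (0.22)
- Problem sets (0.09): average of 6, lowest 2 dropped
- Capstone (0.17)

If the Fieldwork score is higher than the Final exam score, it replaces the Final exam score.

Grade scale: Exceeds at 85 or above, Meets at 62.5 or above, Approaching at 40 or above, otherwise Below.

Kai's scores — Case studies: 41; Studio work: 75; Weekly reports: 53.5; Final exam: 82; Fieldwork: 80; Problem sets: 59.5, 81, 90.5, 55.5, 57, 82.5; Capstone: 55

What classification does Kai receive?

Meets

Problem sets: drop 55.5, 57 → average of remaining 4 = 313.5/4 = 78.375
Fieldwork (80) ≤ Final exam (82), so Final exam stays at 82.
Weighted total:
  Case studies 41 × 0.25 = 10.25
  Studio work 75 × 0.12 = 9
  Weekly reports 53.5 × 0.09 = 4.815
  Final exam 82 × 0.06 = 4.92
  Fieldwork 80 × 0.22 = 17.6
  Problem sets 78.375 × 0.09 = 7.05375
  Capstone 55 × 0.17 = 9.35
Sum = 62.98875
62.98875 is ≥ 62.5 and < 85 → Meets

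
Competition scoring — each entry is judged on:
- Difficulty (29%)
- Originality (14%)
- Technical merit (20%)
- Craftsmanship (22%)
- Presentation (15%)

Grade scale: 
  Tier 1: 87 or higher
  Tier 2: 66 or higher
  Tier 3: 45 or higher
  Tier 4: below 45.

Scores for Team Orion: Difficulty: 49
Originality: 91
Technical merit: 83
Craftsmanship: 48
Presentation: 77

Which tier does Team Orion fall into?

Weighted total:
  Difficulty 49 × 0.29 = 14.21
  Originality 91 × 0.14 = 12.74
  Technical merit 83 × 0.2 = 16.6
  Craftsmanship 48 × 0.22 = 10.56
  Presentation 77 × 0.15 = 11.55
Sum = 65.66
65.66 is ≥ 45 and < 66 → Tier 3

Tier 3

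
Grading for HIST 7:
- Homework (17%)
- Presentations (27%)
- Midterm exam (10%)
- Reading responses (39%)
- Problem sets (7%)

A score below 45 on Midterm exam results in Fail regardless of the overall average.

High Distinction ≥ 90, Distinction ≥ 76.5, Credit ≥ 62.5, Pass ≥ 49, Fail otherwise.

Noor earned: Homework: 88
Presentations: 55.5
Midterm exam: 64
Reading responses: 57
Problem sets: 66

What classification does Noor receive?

Credit

Midterm exam score 64 ≥ 45: minimum met.
Weighted total:
  Homework 88 × 0.17 = 14.96
  Presentations 55.5 × 0.27 = 14.985
  Midterm exam 64 × 0.1 = 6.4
  Reading responses 57 × 0.39 = 22.23
  Problem sets 66 × 0.07 = 4.62
Sum = 63.195
63.195 is ≥ 62.5 and < 76.5 → Credit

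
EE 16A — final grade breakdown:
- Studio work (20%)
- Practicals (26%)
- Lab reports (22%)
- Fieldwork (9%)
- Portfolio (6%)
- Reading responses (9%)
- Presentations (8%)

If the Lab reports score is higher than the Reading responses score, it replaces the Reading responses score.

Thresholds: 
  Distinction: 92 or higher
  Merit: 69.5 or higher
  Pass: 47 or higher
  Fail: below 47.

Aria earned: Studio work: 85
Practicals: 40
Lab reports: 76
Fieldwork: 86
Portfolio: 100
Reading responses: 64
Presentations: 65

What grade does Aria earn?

Merit

Lab reports (76) > Reading responses (64), so Reading responses counts as 76.
Weighted total:
  Studio work 85 × 0.2 = 17
  Practicals 40 × 0.26 = 10.4
  Lab reports 76 × 0.22 = 16.72
  Fieldwork 86 × 0.09 = 7.74
  Portfolio 100 × 0.06 = 6
  Reading responses 76 × 0.09 = 6.84
  Presentations 65 × 0.08 = 5.2
Sum = 69.9
69.9 is ≥ 69.5 and < 92 → Merit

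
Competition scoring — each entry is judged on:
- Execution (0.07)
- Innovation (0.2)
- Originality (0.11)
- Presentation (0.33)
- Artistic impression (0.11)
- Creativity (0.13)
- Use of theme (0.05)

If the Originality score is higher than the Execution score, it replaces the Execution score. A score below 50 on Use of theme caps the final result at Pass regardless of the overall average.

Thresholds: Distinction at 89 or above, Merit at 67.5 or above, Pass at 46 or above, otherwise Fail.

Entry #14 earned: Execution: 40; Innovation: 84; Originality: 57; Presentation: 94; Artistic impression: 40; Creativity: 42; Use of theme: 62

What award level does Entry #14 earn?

Merit

Originality (57) > Execution (40), so Execution counts as 57.
Use of theme score 62 ≥ 50: minimum met.
Weighted total:
  Execution 57 × 0.07 = 3.99
  Innovation 84 × 0.2 = 16.8
  Originality 57 × 0.11 = 6.27
  Presentation 94 × 0.33 = 31.02
  Artistic impression 40 × 0.11 = 4.4
  Creativity 42 × 0.13 = 5.46
  Use of theme 62 × 0.05 = 3.1
Sum = 71.04
71.04 is ≥ 67.5 and < 89 → Merit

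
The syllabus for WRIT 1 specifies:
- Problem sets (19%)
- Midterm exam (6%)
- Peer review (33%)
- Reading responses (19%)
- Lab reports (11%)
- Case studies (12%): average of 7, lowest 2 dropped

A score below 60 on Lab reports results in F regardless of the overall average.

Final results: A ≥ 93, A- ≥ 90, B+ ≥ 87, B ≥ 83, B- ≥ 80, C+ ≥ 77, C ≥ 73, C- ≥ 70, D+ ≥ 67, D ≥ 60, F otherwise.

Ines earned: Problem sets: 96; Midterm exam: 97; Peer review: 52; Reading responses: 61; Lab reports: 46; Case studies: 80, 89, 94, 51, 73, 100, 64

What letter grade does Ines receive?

F

Case studies: drop 51, 64 → average of remaining 5 = 436/5 = 87.2
Lab reports score 46 < 60: minimum not met.
Weighted total:
  Problem sets 96 × 0.19 = 18.24
  Midterm exam 97 × 0.06 = 5.82
  Peer review 52 × 0.33 = 17.16
  Reading responses 61 × 0.19 = 11.59
  Lab reports 46 × 0.11 = 5.06
  Case studies 87.2 × 0.12 = 10.464
Sum = 68.334
Because the Lab reports minimum was not met, the result is F.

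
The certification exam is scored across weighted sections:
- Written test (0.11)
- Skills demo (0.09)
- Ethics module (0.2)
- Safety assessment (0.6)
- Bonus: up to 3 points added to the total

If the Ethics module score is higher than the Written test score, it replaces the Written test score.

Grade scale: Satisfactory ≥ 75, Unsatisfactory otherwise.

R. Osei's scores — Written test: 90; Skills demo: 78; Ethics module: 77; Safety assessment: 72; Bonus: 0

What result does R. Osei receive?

Ethics module (77) ≤ Written test (90), so Written test stays at 90.
Weighted total:
  Written test 90 × 0.11 = 9.9
  Skills demo 78 × 0.09 = 7.02
  Ethics module 77 × 0.2 = 15.4
  Safety assessment 72 × 0.6 = 43.2
Sum = 75.52
Bonus: 75.52 + 0 = 75.52
75.52 ≥ 75 → Satisfactory

Satisfactory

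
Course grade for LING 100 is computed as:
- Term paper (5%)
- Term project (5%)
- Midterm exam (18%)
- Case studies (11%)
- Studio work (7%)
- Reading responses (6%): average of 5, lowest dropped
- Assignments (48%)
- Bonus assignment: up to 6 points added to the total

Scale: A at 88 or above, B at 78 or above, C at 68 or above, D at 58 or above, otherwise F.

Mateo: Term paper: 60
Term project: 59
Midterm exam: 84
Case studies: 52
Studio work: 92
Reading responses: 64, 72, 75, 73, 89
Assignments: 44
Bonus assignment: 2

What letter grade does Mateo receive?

Reading responses: drop 64 → average of remaining 4 = 309/4 = 77.25
Weighted total:
  Term paper 60 × 0.05 = 3
  Term project 59 × 0.05 = 2.95
  Midterm exam 84 × 0.18 = 15.12
  Case studies 52 × 0.11 = 5.72
  Studio work 92 × 0.07 = 6.44
  Reading responses 77.25 × 0.06 = 4.635
  Assignments 44 × 0.48 = 21.12
Sum = 58.985
Bonus assignment: 58.985 + 2 = 60.985
60.985 is ≥ 58 and < 68 → D

D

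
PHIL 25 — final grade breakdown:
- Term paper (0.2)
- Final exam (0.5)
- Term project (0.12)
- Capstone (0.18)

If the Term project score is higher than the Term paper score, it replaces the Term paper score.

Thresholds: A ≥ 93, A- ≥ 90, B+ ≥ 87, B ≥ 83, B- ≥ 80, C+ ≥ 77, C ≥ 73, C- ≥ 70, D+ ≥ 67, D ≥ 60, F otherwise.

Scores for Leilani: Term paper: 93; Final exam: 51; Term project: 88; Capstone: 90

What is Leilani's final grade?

C-

Term project (88) ≤ Term paper (93), so Term paper stays at 93.
Weighted total:
  Term paper 93 × 0.2 = 18.6
  Final exam 51 × 0.5 = 25.5
  Term project 88 × 0.12 = 10.56
  Capstone 90 × 0.18 = 16.2
Sum = 70.86
70.86 is ≥ 70 and < 73 → C-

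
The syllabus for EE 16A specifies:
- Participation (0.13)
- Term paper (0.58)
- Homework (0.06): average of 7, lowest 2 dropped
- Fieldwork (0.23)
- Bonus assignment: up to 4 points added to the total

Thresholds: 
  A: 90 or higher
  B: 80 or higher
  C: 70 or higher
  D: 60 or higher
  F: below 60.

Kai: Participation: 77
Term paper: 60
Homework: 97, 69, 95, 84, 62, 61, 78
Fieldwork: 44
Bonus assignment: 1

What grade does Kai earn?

Homework: drop 61, 62 → average of remaining 5 = 423/5 = 84.6
Weighted total:
  Participation 77 × 0.13 = 10.01
  Term paper 60 × 0.58 = 34.8
  Homework 84.6 × 0.06 = 5.076
  Fieldwork 44 × 0.23 = 10.12
Sum = 60.006
Bonus assignment: 60.006 + 1 = 61.006
61.006 is ≥ 60 and < 70 → D

D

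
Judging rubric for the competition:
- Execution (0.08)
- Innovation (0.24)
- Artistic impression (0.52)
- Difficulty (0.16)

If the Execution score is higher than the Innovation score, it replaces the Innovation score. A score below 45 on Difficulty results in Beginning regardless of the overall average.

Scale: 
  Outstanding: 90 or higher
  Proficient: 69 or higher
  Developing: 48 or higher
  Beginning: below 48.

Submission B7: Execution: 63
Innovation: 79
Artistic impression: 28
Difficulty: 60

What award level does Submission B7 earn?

Developing

Execution (63) ≤ Innovation (79), so Innovation stays at 79.
Difficulty score 60 ≥ 45: minimum met.
Weighted total:
  Execution 63 × 0.08 = 5.04
  Innovation 79 × 0.24 = 18.96
  Artistic impression 28 × 0.52 = 14.56
  Difficulty 60 × 0.16 = 9.6
Sum = 48.16
48.16 is ≥ 48 and < 69 → Developing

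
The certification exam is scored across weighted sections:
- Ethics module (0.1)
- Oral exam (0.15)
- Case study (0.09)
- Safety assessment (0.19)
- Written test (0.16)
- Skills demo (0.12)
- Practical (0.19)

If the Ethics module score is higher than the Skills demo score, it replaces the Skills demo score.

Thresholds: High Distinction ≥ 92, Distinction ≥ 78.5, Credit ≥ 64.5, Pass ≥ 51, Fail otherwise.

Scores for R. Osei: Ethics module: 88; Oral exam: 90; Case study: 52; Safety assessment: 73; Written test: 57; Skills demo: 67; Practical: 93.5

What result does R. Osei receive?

Ethics module (88) > Skills demo (67), so Skills demo counts as 88.
Weighted total:
  Ethics module 88 × 0.1 = 8.8
  Oral exam 90 × 0.15 = 13.5
  Case study 52 × 0.09 = 4.68
  Safety assessment 73 × 0.19 = 13.87
  Written test 57 × 0.16 = 9.12
  Skills demo 88 × 0.12 = 10.56
  Practical 93.5 × 0.19 = 17.765
Sum = 78.295
78.295 is ≥ 64.5 and < 78.5 → Credit

Credit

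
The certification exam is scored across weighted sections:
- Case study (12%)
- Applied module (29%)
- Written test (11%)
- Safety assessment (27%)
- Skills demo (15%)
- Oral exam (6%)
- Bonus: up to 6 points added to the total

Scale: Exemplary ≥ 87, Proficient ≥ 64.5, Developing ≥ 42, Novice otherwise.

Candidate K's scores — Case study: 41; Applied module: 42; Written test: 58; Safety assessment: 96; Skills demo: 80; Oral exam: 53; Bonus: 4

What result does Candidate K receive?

Weighted total:
  Case study 41 × 0.12 = 4.92
  Applied module 42 × 0.29 = 12.18
  Written test 58 × 0.11 = 6.38
  Safety assessment 96 × 0.27 = 25.92
  Skills demo 80 × 0.15 = 12
  Oral exam 53 × 0.06 = 3.18
Sum = 64.58
Bonus: 64.58 + 4 = 68.58
68.58 is ≥ 64.5 and < 87 → Proficient

Proficient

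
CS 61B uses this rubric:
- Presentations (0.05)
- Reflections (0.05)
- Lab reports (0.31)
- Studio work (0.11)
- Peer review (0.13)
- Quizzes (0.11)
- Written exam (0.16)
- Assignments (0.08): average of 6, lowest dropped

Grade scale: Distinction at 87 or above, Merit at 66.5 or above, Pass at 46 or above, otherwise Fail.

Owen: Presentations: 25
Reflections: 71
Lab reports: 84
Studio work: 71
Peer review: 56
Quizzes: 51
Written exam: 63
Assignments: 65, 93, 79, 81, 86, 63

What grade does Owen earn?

Merit

Assignments: drop 63 → average of remaining 5 = 404/5 = 80.8
Weighted total:
  Presentations 25 × 0.05 = 1.25
  Reflections 71 × 0.05 = 3.55
  Lab reports 84 × 0.31 = 26.04
  Studio work 71 × 0.11 = 7.81
  Peer review 56 × 0.13 = 7.28
  Quizzes 51 × 0.11 = 5.61
  Written exam 63 × 0.16 = 10.08
  Assignments 80.8 × 0.08 = 6.464
Sum = 68.084
68.084 is ≥ 66.5 and < 87 → Merit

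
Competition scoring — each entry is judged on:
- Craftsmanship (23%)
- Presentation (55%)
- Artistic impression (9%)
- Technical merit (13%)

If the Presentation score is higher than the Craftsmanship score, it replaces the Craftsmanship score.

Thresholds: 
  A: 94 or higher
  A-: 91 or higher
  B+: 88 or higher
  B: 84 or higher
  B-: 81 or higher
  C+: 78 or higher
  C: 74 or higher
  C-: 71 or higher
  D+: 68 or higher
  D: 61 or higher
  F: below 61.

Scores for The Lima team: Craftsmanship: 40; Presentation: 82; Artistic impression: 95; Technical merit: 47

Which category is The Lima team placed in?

C+

Presentation (82) > Craftsmanship (40), so Craftsmanship counts as 82.
Weighted total:
  Craftsmanship 82 × 0.23 = 18.86
  Presentation 82 × 0.55 = 45.1
  Artistic impression 95 × 0.09 = 8.55
  Technical merit 47 × 0.13 = 6.11
Sum = 78.62
78.62 is ≥ 78 and < 81 → C+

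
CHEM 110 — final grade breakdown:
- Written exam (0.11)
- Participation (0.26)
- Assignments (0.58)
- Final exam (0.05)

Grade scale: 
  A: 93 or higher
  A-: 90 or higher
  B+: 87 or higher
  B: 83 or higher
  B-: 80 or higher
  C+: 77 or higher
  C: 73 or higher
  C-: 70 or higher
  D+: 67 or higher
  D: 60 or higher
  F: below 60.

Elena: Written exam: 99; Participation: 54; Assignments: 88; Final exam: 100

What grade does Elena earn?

Weighted total:
  Written exam 99 × 0.11 = 10.89
  Participation 54 × 0.26 = 14.04
  Assignments 88 × 0.58 = 51.04
  Final exam 100 × 0.05 = 5
Sum = 80.97
80.97 is ≥ 80 and < 83 → B-

B-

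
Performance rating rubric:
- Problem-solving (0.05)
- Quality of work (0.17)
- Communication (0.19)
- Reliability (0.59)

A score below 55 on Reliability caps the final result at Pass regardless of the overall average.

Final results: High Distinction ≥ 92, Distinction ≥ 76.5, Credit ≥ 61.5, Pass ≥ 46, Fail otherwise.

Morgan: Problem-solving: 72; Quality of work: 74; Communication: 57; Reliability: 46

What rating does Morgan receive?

Pass

Reliability score 46 < 55: minimum not met.
Weighted total:
  Problem-solving 72 × 0.05 = 3.6
  Quality of work 74 × 0.17 = 12.58
  Communication 57 × 0.19 = 10.83
  Reliability 46 × 0.59 = 27.14
Sum = 54.15
54.15 would be Pass; cap at Pass applies → Pass.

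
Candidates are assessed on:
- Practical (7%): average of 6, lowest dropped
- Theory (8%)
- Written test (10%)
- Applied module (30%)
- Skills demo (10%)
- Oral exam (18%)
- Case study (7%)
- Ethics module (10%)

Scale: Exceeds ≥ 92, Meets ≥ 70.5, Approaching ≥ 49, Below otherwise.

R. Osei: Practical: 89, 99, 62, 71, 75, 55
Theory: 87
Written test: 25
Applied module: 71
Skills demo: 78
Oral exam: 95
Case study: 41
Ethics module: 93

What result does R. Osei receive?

Meets

Practical: drop 55 → average of remaining 5 = 396/5 = 79.2
Weighted total:
  Practical 79.2 × 0.07 = 5.544
  Theory 87 × 0.08 = 6.96
  Written test 25 × 0.1 = 2.5
  Applied module 71 × 0.3 = 21.3
  Skills demo 78 × 0.1 = 7.8
  Oral exam 95 × 0.18 = 17.1
  Case study 41 × 0.07 = 2.87
  Ethics module 93 × 0.1 = 9.3
Sum = 73.374
73.374 is ≥ 70.5 and < 92 → Meets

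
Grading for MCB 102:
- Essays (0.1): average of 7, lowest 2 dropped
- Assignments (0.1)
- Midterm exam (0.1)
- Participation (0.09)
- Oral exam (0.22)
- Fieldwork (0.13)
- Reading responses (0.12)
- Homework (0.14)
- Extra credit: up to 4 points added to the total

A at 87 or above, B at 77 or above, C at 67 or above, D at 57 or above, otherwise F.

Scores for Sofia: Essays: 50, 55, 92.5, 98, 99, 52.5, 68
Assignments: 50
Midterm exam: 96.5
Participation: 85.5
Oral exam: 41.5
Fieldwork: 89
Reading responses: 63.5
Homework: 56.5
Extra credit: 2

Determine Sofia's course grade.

Essays: drop 50, 52.5 → average of remaining 5 = 412.5/5 = 82.5
Weighted total:
  Essays 82.5 × 0.1 = 8.25
  Assignments 50 × 0.1 = 5
  Midterm exam 96.5 × 0.1 = 9.65
  Participation 85.5 × 0.09 = 7.695
  Oral exam 41.5 × 0.22 = 9.13
  Fieldwork 89 × 0.13 = 11.57
  Reading responses 63.5 × 0.12 = 7.62
  Homework 56.5 × 0.14 = 7.91
Sum = 66.825
Extra credit: 66.825 + 2 = 68.825
68.825 is ≥ 67 and < 77 → C

C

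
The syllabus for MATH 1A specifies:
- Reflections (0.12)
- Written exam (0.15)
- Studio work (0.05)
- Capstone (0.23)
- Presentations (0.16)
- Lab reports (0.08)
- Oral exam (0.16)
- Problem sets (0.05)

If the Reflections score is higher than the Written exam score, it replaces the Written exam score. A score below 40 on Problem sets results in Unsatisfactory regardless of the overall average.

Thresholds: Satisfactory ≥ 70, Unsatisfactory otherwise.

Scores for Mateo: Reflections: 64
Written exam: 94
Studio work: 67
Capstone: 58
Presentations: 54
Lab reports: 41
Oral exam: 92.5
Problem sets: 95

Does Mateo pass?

Unsatisfactory

Reflections (64) ≤ Written exam (94), so Written exam stays at 94.
Problem sets score 95 ≥ 40: minimum met.
Weighted total:
  Reflections 64 × 0.12 = 7.68
  Written exam 94 × 0.15 = 14.1
  Studio work 67 × 0.05 = 3.35
  Capstone 58 × 0.23 = 13.34
  Presentations 54 × 0.16 = 8.64
  Lab reports 41 × 0.08 = 3.28
  Oral exam 92.5 × 0.16 = 14.8
  Problem sets 95 × 0.05 = 4.75
Sum = 69.94
69.94 < 70 → Unsatisfactory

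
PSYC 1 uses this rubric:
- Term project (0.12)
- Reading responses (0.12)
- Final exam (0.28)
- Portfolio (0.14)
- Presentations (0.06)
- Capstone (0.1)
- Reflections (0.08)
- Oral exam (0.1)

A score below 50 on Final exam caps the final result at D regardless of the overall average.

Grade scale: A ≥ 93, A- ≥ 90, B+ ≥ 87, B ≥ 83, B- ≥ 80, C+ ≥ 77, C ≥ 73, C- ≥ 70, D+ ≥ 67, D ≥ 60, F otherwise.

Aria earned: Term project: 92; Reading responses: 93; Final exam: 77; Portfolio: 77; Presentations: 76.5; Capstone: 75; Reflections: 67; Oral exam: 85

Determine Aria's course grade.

B-

Final exam score 77 ≥ 50: minimum met.
Weighted total:
  Term project 92 × 0.12 = 11.04
  Reading responses 93 × 0.12 = 11.16
  Final exam 77 × 0.28 = 21.56
  Portfolio 77 × 0.14 = 10.78
  Presentations 76.5 × 0.06 = 4.59
  Capstone 75 × 0.1 = 7.5
  Reflections 67 × 0.08 = 5.36
  Oral exam 85 × 0.1 = 8.5
Sum = 80.49
80.49 is ≥ 80 and < 83 → B-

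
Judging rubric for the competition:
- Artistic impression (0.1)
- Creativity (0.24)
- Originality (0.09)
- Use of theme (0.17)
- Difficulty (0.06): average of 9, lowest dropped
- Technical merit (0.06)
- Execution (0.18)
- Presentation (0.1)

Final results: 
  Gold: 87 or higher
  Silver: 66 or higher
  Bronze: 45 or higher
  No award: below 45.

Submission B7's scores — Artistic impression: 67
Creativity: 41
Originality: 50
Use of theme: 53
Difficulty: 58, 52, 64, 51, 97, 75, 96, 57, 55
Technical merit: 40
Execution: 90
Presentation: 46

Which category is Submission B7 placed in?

Bronze

Difficulty: drop 51 → average of remaining 8 = 554/8 = 69.25
Weighted total:
  Artistic impression 67 × 0.1 = 6.7
  Creativity 41 × 0.24 = 9.84
  Originality 50 × 0.09 = 4.5
  Use of theme 53 × 0.17 = 9.01
  Difficulty 69.25 × 0.06 = 4.155
  Technical merit 40 × 0.06 = 2.4
  Execution 90 × 0.18 = 16.2
  Presentation 46 × 0.1 = 4.6
Sum = 57.405
57.405 is ≥ 45 and < 66 → Bronze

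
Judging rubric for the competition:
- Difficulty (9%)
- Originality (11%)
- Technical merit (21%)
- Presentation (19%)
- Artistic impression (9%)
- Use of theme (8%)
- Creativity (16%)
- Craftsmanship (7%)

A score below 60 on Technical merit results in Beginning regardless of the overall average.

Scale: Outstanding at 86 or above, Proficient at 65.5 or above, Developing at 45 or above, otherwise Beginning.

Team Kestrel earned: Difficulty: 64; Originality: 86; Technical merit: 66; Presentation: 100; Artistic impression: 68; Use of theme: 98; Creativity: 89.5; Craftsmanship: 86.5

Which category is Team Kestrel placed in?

Technical merit score 66 ≥ 60: minimum met.
Weighted total:
  Difficulty 64 × 0.09 = 5.76
  Originality 86 × 0.11 = 9.46
  Technical merit 66 × 0.21 = 13.86
  Presentation 100 × 0.19 = 19
  Artistic impression 68 × 0.09 = 6.12
  Use of theme 98 × 0.08 = 7.84
  Creativity 89.5 × 0.16 = 14.32
  Craftsmanship 86.5 × 0.07 = 6.055
Sum = 82.415
82.415 is ≥ 65.5 and < 86 → Proficient

Proficient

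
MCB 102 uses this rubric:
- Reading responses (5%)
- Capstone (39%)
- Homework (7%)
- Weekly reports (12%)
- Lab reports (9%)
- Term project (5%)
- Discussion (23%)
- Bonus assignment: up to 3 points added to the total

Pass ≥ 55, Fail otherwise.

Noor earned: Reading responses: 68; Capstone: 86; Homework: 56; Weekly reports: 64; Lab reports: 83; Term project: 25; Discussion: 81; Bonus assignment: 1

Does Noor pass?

Weighted total:
  Reading responses 68 × 0.05 = 3.4
  Capstone 86 × 0.39 = 33.54
  Homework 56 × 0.07 = 3.92
  Weekly reports 64 × 0.12 = 7.68
  Lab reports 83 × 0.09 = 7.47
  Term project 25 × 0.05 = 1.25
  Discussion 81 × 0.23 = 18.63
Sum = 75.89
Bonus assignment: 75.89 + 1 = 76.89
76.89 ≥ 55 → Pass

Pass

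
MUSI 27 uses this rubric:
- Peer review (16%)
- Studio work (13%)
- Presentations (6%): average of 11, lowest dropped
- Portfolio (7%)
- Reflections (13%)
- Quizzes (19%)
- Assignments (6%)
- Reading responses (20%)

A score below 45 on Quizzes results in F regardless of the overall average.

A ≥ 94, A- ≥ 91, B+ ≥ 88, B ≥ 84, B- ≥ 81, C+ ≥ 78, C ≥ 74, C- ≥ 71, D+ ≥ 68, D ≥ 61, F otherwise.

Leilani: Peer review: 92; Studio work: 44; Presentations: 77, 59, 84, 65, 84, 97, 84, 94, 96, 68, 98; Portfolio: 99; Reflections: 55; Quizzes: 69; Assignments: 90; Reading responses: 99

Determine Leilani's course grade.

Presentations: drop 59 → average of remaining 10 = 847/10 = 84.7
Quizzes score 69 ≥ 45: minimum met.
Weighted total:
  Peer review 92 × 0.16 = 14.72
  Studio work 44 × 0.13 = 5.72
  Presentations 84.7 × 0.06 = 5.082
  Portfolio 99 × 0.07 = 6.93
  Reflections 55 × 0.13 = 7.15
  Quizzes 69 × 0.19 = 13.11
  Assignments 90 × 0.06 = 5.4
  Reading responses 99 × 0.2 = 19.8
Sum = 77.912
77.912 is ≥ 74 and < 78 → C

C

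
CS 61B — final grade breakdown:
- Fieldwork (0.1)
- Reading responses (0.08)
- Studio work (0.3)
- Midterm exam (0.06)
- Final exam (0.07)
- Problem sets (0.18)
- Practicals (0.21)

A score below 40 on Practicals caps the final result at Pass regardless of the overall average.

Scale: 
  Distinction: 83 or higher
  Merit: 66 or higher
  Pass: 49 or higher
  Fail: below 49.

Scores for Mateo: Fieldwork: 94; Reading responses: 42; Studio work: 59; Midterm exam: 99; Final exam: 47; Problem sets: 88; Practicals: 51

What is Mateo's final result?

Practicals score 51 ≥ 40: minimum met.
Weighted total:
  Fieldwork 94 × 0.1 = 9.4
  Reading responses 42 × 0.08 = 3.36
  Studio work 59 × 0.3 = 17.7
  Midterm exam 99 × 0.06 = 5.94
  Final exam 47 × 0.07 = 3.29
  Problem sets 88 × 0.18 = 15.84
  Practicals 51 × 0.21 = 10.71
Sum = 66.24
66.24 is ≥ 66 and < 83 → Merit

Merit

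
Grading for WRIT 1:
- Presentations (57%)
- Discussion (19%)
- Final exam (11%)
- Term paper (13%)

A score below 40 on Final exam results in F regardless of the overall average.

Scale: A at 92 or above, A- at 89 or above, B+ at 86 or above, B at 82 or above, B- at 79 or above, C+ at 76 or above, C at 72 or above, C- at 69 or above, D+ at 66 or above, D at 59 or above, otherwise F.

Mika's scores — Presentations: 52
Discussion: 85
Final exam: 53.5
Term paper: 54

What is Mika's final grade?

Final exam score 53.5 ≥ 40: minimum met.
Weighted total:
  Presentations 52 × 0.57 = 29.64
  Discussion 85 × 0.19 = 16.15
  Final exam 53.5 × 0.11 = 5.885
  Term paper 54 × 0.13 = 7.02
Sum = 58.695
58.695 < 59 → F

F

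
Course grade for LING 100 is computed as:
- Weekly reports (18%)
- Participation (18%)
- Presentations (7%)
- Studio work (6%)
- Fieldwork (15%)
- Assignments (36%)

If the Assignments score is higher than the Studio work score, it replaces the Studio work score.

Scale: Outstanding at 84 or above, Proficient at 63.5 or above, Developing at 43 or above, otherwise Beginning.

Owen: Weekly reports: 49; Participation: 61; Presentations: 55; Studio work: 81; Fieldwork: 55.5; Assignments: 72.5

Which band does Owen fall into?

Assignments (72.5) ≤ Studio work (81), so Studio work stays at 81.
Weighted total:
  Weekly reports 49 × 0.18 = 8.82
  Participation 61 × 0.18 = 10.98
  Presentations 55 × 0.07 = 3.85
  Studio work 81 × 0.06 = 4.86
  Fieldwork 55.5 × 0.15 = 8.325
  Assignments 72.5 × 0.36 = 26.1
Sum = 62.935
62.935 is ≥ 43 and < 63.5 → Developing

Developing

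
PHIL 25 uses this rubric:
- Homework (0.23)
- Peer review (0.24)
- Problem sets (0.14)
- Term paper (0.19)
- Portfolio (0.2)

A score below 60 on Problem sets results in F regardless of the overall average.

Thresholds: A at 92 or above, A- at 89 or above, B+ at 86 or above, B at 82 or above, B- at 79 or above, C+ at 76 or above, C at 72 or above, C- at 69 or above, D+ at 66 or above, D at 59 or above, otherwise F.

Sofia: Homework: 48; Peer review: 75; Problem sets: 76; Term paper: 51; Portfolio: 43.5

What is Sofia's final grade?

Problem sets score 76 ≥ 60: minimum met.
Weighted total:
  Homework 48 × 0.23 = 11.04
  Peer review 75 × 0.24 = 18
  Problem sets 76 × 0.14 = 10.64
  Term paper 51 × 0.19 = 9.69
  Portfolio 43.5 × 0.2 = 8.7
Sum = 58.07
58.07 < 59 → F

F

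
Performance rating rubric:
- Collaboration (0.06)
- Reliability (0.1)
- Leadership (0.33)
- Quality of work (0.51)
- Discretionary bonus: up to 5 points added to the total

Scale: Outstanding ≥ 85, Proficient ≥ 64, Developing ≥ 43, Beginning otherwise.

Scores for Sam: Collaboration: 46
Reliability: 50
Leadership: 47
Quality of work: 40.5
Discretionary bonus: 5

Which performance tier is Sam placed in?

Weighted total:
  Collaboration 46 × 0.06 = 2.76
  Reliability 50 × 0.1 = 5
  Leadership 47 × 0.33 = 15.51
  Quality of work 40.5 × 0.51 = 20.655
Sum = 43.925
Discretionary bonus: 43.925 + 5 = 48.925
48.925 is ≥ 43 and < 64 → Developing

Developing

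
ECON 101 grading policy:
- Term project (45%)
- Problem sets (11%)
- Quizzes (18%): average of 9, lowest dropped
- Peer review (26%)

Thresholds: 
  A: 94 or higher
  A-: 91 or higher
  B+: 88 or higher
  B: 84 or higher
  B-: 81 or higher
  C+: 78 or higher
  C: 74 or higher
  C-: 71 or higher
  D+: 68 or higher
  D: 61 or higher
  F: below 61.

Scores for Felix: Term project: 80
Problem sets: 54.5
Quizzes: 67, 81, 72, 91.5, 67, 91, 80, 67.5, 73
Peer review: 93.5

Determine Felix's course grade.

C+

Quizzes: drop 67 → average of remaining 8 = 623/8 = 77.875
Weighted total:
  Term project 80 × 0.45 = 36
  Problem sets 54.5 × 0.11 = 5.995
  Quizzes 77.875 × 0.18 = 14.0175
  Peer review 93.5 × 0.26 = 24.31
Sum = 80.3225
80.3225 is ≥ 78 and < 81 → C+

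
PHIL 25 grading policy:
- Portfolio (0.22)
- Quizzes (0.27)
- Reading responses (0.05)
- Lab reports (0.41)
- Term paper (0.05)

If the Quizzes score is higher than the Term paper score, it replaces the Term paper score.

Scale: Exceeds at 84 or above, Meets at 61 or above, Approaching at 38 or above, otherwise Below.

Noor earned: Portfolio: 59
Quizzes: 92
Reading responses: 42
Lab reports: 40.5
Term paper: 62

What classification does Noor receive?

Meets

Quizzes (92) > Term paper (62), so Term paper counts as 92.
Weighted total:
  Portfolio 59 × 0.22 = 12.98
  Quizzes 92 × 0.27 = 24.84
  Reading responses 42 × 0.05 = 2.1
  Lab reports 40.5 × 0.41 = 16.605
  Term paper 92 × 0.05 = 4.6
Sum = 61.125
61.125 is ≥ 61 and < 84 → Meets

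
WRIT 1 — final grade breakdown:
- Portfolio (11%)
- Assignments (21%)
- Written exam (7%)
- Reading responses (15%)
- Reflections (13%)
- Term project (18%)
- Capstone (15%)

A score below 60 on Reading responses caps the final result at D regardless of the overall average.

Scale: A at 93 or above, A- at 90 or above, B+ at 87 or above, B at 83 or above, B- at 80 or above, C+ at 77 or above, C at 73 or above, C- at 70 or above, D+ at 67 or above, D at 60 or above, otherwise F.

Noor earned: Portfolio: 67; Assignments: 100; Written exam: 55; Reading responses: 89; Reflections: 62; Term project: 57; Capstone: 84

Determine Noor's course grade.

Reading responses score 89 ≥ 60: minimum met.
Weighted total:
  Portfolio 67 × 0.11 = 7.37
  Assignments 100 × 0.21 = 21
  Written exam 55 × 0.07 = 3.85
  Reading responses 89 × 0.15 = 13.35
  Reflections 62 × 0.13 = 8.06
  Term project 57 × 0.18 = 10.26
  Capstone 84 × 0.15 = 12.6
Sum = 76.49
76.49 is ≥ 73 and < 77 → C

C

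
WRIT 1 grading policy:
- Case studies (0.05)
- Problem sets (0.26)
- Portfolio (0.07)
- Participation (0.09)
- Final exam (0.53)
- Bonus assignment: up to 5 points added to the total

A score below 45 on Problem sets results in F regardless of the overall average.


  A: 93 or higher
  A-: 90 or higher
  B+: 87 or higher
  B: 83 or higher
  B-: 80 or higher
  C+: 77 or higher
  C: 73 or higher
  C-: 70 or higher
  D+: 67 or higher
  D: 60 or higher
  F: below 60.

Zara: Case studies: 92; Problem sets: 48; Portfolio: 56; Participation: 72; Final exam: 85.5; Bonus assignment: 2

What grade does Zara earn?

C

Problem sets score 48 ≥ 45: minimum met.
Weighted total:
  Case studies 92 × 0.05 = 4.6
  Problem sets 48 × 0.26 = 12.48
  Portfolio 56 × 0.07 = 3.92
  Participation 72 × 0.09 = 6.48
  Final exam 85.5 × 0.53 = 45.315
Sum = 72.795
Bonus assignment: 72.795 + 2 = 74.795
74.795 is ≥ 73 and < 77 → C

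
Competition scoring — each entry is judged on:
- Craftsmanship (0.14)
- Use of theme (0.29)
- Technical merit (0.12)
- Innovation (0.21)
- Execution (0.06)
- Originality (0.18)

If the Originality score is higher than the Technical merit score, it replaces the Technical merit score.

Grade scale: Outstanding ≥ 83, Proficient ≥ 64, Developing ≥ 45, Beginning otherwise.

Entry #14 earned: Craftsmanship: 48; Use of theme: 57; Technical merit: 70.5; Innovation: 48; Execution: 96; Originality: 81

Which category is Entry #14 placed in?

Developing

Originality (81) > Technical merit (70.5), so Technical merit counts as 81.
Weighted total:
  Craftsmanship 48 × 0.14 = 6.72
  Use of theme 57 × 0.29 = 16.53
  Technical merit 81 × 0.12 = 9.72
  Innovation 48 × 0.21 = 10.08
  Execution 96 × 0.06 = 5.76
  Originality 81 × 0.18 = 14.58
Sum = 63.39
63.39 is ≥ 45 and < 64 → Developing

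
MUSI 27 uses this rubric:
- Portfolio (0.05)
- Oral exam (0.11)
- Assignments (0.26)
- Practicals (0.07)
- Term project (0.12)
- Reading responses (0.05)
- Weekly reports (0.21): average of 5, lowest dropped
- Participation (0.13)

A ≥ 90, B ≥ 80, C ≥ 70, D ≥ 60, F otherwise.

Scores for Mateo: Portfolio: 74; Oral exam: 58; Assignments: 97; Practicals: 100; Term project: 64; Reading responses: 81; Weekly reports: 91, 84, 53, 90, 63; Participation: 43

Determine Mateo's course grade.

C

Weekly reports: drop 53 → average of remaining 4 = 328/4 = 82
Weighted total:
  Portfolio 74 × 0.05 = 3.7
  Oral exam 58 × 0.11 = 6.38
  Assignments 97 × 0.26 = 25.22
  Practicals 100 × 0.07 = 7
  Term project 64 × 0.12 = 7.68
  Reading responses 81 × 0.05 = 4.05
  Weekly reports 82 × 0.21 = 17.22
  Participation 43 × 0.13 = 5.59
Sum = 76.84
76.84 is ≥ 70 and < 80 → C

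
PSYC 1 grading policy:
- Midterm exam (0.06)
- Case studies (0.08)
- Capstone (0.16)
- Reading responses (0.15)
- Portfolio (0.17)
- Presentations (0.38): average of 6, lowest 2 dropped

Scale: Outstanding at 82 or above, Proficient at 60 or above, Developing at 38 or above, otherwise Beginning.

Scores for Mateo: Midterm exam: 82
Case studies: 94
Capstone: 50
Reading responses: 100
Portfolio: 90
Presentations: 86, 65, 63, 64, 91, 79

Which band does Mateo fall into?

Presentations: drop 63, 64 → average of remaining 4 = 321/4 = 80.25
Weighted total:
  Midterm exam 82 × 0.06 = 4.92
  Case studies 94 × 0.08 = 7.52
  Capstone 50 × 0.16 = 8
  Reading responses 100 × 0.15 = 15
  Portfolio 90 × 0.17 = 15.3
  Presentations 80.25 × 0.38 = 30.495
Sum = 81.235
81.235 is ≥ 60 and < 82 → Proficient

Proficient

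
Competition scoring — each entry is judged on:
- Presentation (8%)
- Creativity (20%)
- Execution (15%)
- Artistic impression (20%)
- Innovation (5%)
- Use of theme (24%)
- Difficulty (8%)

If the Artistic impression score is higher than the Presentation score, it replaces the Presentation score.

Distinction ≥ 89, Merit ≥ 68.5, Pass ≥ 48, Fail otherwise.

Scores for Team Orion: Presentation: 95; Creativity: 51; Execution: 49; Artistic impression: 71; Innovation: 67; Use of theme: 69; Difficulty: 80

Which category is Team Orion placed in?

Pass

Artistic impression (71) ≤ Presentation (95), so Presentation stays at 95.
Weighted total:
  Presentation 95 × 0.08 = 7.6
  Creativity 51 × 0.2 = 10.2
  Execution 49 × 0.15 = 7.35
  Artistic impression 71 × 0.2 = 14.2
  Innovation 67 × 0.05 = 3.35
  Use of theme 69 × 0.24 = 16.56
  Difficulty 80 × 0.08 = 6.4
Sum = 65.66
65.66 is ≥ 48 and < 68.5 → Pass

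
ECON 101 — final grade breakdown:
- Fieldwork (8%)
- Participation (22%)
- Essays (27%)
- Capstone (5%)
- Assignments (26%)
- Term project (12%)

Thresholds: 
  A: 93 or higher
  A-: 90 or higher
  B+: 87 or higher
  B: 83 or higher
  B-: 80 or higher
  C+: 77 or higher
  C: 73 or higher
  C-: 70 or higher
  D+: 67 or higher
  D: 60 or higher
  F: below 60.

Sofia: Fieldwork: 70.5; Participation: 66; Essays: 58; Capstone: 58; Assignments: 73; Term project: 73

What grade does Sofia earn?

D

Weighted total:
  Fieldwork 70.5 × 0.08 = 5.64
  Participation 66 × 0.22 = 14.52
  Essays 58 × 0.27 = 15.66
  Capstone 58 × 0.05 = 2.9
  Assignments 73 × 0.26 = 18.98
  Term project 73 × 0.12 = 8.76
Sum = 66.46
66.46 is ≥ 60 and < 67 → D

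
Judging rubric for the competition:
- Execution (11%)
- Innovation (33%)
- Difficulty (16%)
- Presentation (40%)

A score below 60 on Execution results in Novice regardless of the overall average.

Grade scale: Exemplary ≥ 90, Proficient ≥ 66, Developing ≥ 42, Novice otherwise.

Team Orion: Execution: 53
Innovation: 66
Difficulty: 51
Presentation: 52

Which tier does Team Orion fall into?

Novice

Execution score 53 < 60: minimum not met.
Weighted total:
  Execution 53 × 0.11 = 5.83
  Innovation 66 × 0.33 = 21.78
  Difficulty 51 × 0.16 = 8.16
  Presentation 52 × 0.4 = 20.8
Sum = 56.57
Because the Execution minimum was not met, the result is Novice.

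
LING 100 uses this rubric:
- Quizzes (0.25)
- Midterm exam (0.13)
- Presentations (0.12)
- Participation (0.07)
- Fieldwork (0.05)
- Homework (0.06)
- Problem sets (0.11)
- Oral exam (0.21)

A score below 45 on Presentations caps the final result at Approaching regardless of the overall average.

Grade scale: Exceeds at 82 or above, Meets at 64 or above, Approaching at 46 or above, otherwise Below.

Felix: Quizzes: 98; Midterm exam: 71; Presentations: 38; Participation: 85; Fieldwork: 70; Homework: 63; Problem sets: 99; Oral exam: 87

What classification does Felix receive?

Approaching

Presentations score 38 < 45: minimum not met.
Weighted total:
  Quizzes 98 × 0.25 = 24.5
  Midterm exam 71 × 0.13 = 9.23
  Presentations 38 × 0.12 = 4.56
  Participation 85 × 0.07 = 5.95
  Fieldwork 70 × 0.05 = 3.5
  Homework 63 × 0.06 = 3.78
  Problem sets 99 × 0.11 = 10.89
  Oral exam 87 × 0.21 = 18.27
Sum = 80.68
80.68 would be Meets; cap at Approaching applies → Approaching.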